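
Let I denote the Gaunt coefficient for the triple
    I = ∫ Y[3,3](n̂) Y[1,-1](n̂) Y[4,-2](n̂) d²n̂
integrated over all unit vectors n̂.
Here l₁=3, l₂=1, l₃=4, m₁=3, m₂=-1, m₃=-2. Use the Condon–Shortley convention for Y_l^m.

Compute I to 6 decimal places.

Checks pass: Σm=0; 8 even; l₃=4∈[2,4].
(2·3+1)(2·1+1)(2·4+1) = 189
Δ: 0! 6! 2! / 9! → 1/252
sum: t=0:+1/36 = 1/36
3j²(3 1 4; 0 0 0) = Δ·Π!·Σ² = 4/63  (sign +1)
sum: t=0:+1/1440 = 1/1440
3j²(3 1 4; 3 -1 -2) = Δ·Π!·Σ² = 1/252  (sign +1)
combine: 4πI² = 189·4/63·1/252 = 1/21
take √, sign +1: I = 0.06155813

0.061558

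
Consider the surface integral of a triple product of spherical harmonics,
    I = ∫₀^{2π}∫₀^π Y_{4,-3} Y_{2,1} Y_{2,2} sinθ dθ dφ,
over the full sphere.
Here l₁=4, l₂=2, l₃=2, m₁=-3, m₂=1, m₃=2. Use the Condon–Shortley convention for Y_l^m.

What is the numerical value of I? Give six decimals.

-0.238414

m-sum 0 ✓  L=8 even ✓  2≤2≤6 ✓
Π(2lᵢ+1) = 9×5×5 = 225
triangle coeff Δ(4,2,2) = 1/630
Σ_t [2,2]: t=2:+1/16 = 1/16
(3j)²=2/35 [(4 2 2; 0 0 0)], sign=+1
Σ_t [3,3]: t=3:−1/144 = -1/144
(3j)²=1/18 [(4 2 2; -3 1 2)], sign=-1
⇒ 4πI² = 5/7
I = (-1)√(5/7/(4π)) = -0.23841361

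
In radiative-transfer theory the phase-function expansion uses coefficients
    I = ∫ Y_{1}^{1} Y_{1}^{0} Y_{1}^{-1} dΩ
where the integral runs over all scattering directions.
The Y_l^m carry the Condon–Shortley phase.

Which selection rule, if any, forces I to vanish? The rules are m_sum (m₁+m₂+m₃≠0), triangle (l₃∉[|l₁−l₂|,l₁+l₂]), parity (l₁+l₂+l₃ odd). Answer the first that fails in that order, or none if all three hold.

parity

m₁+m₂+m₃ = 1 + 0 − 1 = 0  ✓
triangle: |1−1|=0 ≤ l₃=1 ≤ 1+1=2  ✓
parity: l₁+l₂+l₃ = 3 is odd  ✗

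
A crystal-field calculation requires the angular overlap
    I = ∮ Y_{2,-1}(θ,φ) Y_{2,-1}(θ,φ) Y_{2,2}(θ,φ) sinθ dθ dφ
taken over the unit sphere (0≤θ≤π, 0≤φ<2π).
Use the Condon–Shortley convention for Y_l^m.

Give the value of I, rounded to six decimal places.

m-sum 0 ✓  L=6 even ✓  0≤2≤4 ✓
Π(2lᵢ+1) = 5×5×5 = 125
triangle coeff Δ(2,2,2) = 1/630
Σ_t [0,2]: t=0:+1/8 t=1:−1/1 t=2:+1/8 = -3/4
(3j)²=2/35 [(2 2 2; 0 0 0)], sign=-1
Σ_t [1,1]: t=1:−1/4 = -1/4
(3j)²=3/35 [(2 2 2; -1 -1 2)], sign=-1
⇒ 4πI² = 30/49
I = (+1)√(30/49/(4π)) = 0.22072812

0.220728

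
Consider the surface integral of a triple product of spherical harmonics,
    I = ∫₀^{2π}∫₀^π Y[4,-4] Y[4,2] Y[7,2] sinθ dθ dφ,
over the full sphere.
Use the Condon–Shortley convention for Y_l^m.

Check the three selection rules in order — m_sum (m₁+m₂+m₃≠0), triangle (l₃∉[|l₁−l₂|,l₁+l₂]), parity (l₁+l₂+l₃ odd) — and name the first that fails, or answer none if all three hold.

Σmᵢ = 0  ✓
l₃∈[|l₁−l₂|,l₁+l₂]=[0,8], have l₃=7  ✓
Σlᵢ = 15 ⇒ odd  ✗

parity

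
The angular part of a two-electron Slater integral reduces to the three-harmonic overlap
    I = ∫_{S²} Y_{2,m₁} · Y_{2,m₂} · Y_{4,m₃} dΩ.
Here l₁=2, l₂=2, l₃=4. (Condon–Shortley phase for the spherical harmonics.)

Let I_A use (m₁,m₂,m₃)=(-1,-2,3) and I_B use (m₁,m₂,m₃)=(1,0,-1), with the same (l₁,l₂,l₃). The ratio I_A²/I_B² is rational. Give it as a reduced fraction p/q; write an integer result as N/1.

Same 2,2,4: normalisation and zero-m 3j drop out of the ratio.
A: Δ: 0! 4! 4! / 9! → 1/630; sum: t=0:+1/144 = 1/144; 3j²(2 2 4; -1 -2 3) = Δ·Π!·Σ² = 1/18  (sign -1)
B: Δ: 0! 4! 4! / 9! → 1/630; sum: t=0:+1/24 = 1/24; 3j²(2 2 4; 1 0 -1) = Δ·Π!·Σ² = 1/21  (sign -1)
I_A²/I_B² = (1/18)/(1/21) = 7/6

7/6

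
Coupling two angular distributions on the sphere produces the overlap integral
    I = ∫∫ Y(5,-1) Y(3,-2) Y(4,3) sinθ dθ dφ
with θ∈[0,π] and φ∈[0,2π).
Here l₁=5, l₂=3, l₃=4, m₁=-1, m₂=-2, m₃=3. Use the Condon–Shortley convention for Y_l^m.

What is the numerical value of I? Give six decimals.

m-sum 0 ✓  L=12 even ✓  2≤4≤8 ✓
Π(2lᵢ+1) = 11×7×9 = 693
triangle coeff Δ(5,3,4) = 1/180180
Σ_t [1,3]: t=1:−1/576 t=2:+1/144 t=3:−1/576 = 1/288
(3j)²=20/1001 [(5 3 4; 0 0 0)], sign=+1
Σ_t [0,1]: t=0:+1/17280 t=1:−1/1440 = -11/17280
(3j)²=11/468 [(5 3 4; -1 -2 3)], sign=+1
⇒ 4πI² = 55/169
I = (+1)√(55/169/(4π)) = 0.16092854

0.160929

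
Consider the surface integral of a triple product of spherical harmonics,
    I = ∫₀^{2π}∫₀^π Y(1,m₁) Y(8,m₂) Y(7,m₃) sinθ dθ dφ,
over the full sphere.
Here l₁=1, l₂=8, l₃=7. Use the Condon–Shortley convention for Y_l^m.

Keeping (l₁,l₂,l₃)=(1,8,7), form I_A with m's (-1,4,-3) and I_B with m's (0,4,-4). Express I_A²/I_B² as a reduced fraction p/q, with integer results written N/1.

11/8

Same 1,8,7: normalisation and zero-m 3j drop out of the ratio.
A: Δ: 2! 0! 14! / 17! → 1/2040; sum: t=2:+1/174182400 = 1/174182400; 3j²(1 8 7; -1 4 -3) = Δ·Π!·Σ² = 11/340  (sign +1)
B: Δ: 2! 0! 14! / 17! → 1/2040; sum: t=1:−1/239500800 = -1/239500800; 3j²(1 8 7; 0 4 -4) = Δ·Π!·Σ² = 2/85  (sign +1)
I_A²/I_B² = (11/340)/(2/85) = 11/8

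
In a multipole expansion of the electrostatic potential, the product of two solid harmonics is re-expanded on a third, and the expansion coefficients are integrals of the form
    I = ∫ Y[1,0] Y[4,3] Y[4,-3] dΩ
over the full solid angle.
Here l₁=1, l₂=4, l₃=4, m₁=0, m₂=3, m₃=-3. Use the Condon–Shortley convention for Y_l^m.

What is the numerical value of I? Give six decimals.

L=9 odd ⇒ parity kills the (l;000) factor ⇒ I = 0

0.000000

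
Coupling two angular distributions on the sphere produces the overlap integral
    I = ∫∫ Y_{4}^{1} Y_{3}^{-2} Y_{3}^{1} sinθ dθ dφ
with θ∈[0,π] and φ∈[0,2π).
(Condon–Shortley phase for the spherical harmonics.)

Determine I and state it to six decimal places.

0.145070

Checks pass: Σm=0; 10 even; l₃=3∈[1,7].
(2·4+1)(2·3+1)(2·3+1) = 441
Δ: 4! 4! 2! / 11! → 1/34650
sum: t=1:−1/72 t=2:+1/16 t=3:−1/72 = 5/144
3j²(4 3 3; 0 0 0) = Δ·Π!·Σ² = 2/77  (sign -1)
sum: t=0:+1/144 t=1:−1/48 = -1/72
3j²(4 3 3; 1 -2 1) = Δ·Π!·Σ² = 16/693  (sign -1)
combine: 4πI² = 441·2/77·16/693 = 32/121
take √, sign +1: I = 0.14506992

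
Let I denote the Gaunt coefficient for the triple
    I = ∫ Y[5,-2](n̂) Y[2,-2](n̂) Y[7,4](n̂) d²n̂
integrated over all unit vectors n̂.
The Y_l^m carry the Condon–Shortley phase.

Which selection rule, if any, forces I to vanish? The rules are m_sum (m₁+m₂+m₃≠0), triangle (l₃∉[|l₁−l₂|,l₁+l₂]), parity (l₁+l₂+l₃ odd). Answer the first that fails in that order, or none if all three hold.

none

Σmᵢ = 0  ✓
l₃∈[|l₁−l₂|,l₁+l₂]=[3,7], have l₃=7  ✓
Σlᵢ = 14 ⇒ even  ✓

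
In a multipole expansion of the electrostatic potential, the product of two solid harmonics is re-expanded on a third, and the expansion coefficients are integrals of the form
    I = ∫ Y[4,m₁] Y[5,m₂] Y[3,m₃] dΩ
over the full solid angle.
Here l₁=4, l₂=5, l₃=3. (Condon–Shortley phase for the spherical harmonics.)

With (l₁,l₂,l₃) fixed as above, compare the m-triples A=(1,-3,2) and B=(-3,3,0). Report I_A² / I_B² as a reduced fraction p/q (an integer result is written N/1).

Same 4,5,3: normalisation and zero-m 3j drop out of the ratio.
A: Δ: 6! 2! 4! / 13! → 1/180180; sum: t=1:−1/1440 t=2:+1/1152 = 1/5760; 3j²(4 5 3; 1 -3 2) = Δ·Π!·Σ² = 1/858  (sign -1)
B: Δ: 6! 2! 4! / 13! → 1/180180; sum: t=5:−1/1440 t=6:+1/2880 = -1/2880; 3j²(4 5 3; -3 3 0) = Δ·Π!·Σ² = 7/715  (sign +1)
I_A²/I_B² = (1/858)/(7/715) = 5/42

5/42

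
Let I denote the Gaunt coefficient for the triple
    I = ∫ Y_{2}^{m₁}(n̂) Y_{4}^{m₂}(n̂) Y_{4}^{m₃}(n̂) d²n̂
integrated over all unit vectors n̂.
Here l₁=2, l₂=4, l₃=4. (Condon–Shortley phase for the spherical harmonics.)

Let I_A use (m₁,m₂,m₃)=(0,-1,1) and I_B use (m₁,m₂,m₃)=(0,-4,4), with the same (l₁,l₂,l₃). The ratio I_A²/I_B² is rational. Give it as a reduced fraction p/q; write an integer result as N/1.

Same 2,4,4: normalisation and zero-m 3j drop out of the ratio.
A: Δ: 2! 2! 6! / 11! → 1/13860; sum: t=0:+1/144 t=1:−1/48 t=2:+1/480 = -17/1440; 3j²(2 4 4; 0 -1 1) = Δ·Π!·Σ² = 289/13860  (sign +1)
B: Δ: 2! 2! 6! / 11! → 1/13860; sum: t=0:+1/2880 = 1/2880; 3j²(2 4 4; 0 -4 4) = Δ·Π!·Σ² = 28/495  (sign +1)
I_A²/I_B² = (289/13860)/(28/495) = 289/784

289/784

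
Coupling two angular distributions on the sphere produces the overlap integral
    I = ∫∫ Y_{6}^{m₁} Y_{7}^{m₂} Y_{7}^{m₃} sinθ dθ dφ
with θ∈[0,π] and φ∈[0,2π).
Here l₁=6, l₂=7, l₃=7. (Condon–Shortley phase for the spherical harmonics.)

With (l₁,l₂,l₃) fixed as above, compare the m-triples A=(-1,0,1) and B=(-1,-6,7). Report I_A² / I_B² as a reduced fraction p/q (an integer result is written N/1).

l's match ⇒ only the (l;m) 3-j factors differ between A and B.
A: triangle coeff Δ(6,7,7) = 1/2444321880; Σ_t [1,6]: t=1:−1/124416000 t=2:+1/4147200 t=3:−1/995328 t=4:+1/1244160 t=5:−1/8294400 t=6:+1/435456000 = -1/11612160; (3j)²=125/92378 [(6 7 7; -1 0 1)], sign=-1
B: triangle coeff Δ(6,7,7) = 1/2444321880; Σ_t [1,1]: t=1:−1/3483648000 = -1/3483648000; (3j)²=143/12920 [(6 7 7; -1 -6 7)], sign=-1
I_A²/I_B² = (125/92378)/(143/12920) = 2500/20449

2500/20449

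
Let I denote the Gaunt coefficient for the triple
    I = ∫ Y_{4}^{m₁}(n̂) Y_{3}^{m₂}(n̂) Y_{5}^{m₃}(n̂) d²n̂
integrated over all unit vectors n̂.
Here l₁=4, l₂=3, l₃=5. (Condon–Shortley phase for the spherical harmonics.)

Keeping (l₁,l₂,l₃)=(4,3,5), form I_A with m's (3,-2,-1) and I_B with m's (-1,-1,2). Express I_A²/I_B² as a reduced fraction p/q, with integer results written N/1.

Shared (l₁,l₂,l₃)=(4,3,5): N and (l;000)² cancel in I_A²/I_B².
A: Δ = 2!·6!·4!/13! = 1/180180; Racah Σ t=0..1: t=0:+1/1440 t=1:−1/17280 = 11/17280; ⇒ 3j(4 3 5; 3 -2 -1)² = 11/468, sgn +1
B: Δ = 2!·6!·4!/13! = 1/180180; Racah Σ t=0..2: t=0:+1/960 t=1:−1/288 t=2:+1/1728 = -1/540; ⇒ 3j(4 3 5; -1 -1 2)² = 128/6435, sgn +1
I_A²/I_B² = (11/468)/(128/6435) = 605/512

605/512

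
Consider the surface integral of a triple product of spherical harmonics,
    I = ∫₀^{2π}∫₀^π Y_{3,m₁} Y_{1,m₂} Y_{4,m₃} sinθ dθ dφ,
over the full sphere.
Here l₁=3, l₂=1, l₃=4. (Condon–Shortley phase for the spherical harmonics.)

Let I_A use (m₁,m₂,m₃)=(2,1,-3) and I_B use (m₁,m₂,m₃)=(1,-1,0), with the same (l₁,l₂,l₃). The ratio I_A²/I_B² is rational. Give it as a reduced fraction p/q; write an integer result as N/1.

7/2

Shared (l₁,l₂,l₃)=(3,1,4): N and (l;000)² cancel in I_A²/I_B².
A: Δ = 0!·6!·2!/9! = 1/252; Racah Σ t=0..0: t=0:+1/240 = 1/240; ⇒ 3j(3 1 4; 2 1 -3)² = 1/12, sgn -1
B: Δ = 0!·6!·2!/9! = 1/252; Racah Σ t=0..0: t=0:+1/96 = 1/96; ⇒ 3j(3 1 4; 1 -1 0)² = 1/42, sgn +1
I_A²/I_B² = (1/12)/(1/42) = 7/2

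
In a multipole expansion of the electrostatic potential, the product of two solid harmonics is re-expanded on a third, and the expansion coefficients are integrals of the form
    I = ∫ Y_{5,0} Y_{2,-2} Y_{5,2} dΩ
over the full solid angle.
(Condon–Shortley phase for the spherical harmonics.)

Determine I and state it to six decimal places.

-0.191372

m-sum 0 ✓  L=12 even ✓  3≤5≤7 ✓
Π(2lᵢ+1) = 11×5×11 = 605
triangle coeff Δ(5,2,5) = 1/38610
Σ_t [0,2]: t=0:+1/2880 t=1:−1/576 t=2:+1/2880 = -1/960
(3j)²=10/429 [(5 2 5; 0 0 0)], sign=+1
Σ_t [0,0]: t=0:+1/2880 = 1/2880
(3j)²=14/429 [(5 2 5; 0 -2 2)], sign=-1
⇒ 4πI² = 700/1521
I = (-1)√(700/1521/(4π)) = -0.19137248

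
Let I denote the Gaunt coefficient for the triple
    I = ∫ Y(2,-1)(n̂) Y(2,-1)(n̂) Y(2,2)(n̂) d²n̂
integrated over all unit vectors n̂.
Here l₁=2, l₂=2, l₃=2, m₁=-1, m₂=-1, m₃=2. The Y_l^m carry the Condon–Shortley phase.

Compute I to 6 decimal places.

0.220728

Rules hold: Σm=0, L=6 even, 0≤2≤4.
N = 5·5·5 = 125
Δ = 2!·2!·2!/7! = 1/630
Racah Σ t=0..2: t=0:+1/8 t=1:−1/1 t=2:+1/8 = -3/4
⇒ 3j(2 2 2; 0 0 0)² = 2/35, sgn -1
Racah Σ t=1..1: t=1:−1/4 = -1/4
⇒ 3j(2 2 2; -1 -1 2)² = 3/35, sgn -1
4πI² = N·(3j₀)²·(3jₘ)² = 30/49
I = +1·√(0.612245/4π) = 0.22072812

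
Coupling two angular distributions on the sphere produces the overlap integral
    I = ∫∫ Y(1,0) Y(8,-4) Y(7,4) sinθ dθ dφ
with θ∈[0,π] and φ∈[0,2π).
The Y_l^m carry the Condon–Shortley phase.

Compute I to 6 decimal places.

Rules hold: Σm=0, L=16 even, 7≤7≤9.
N = 3·17·15 = 765
Δ = 2!·0!·14!/17! = 1/2040
Racah Σ t=1..1: t=1:−1/25401600 = -1/25401600
⇒ 3j(1 8 7; 0 0 0)² = 8/255, sgn +1
Racah Σ t=1..1: t=1:−1/239500800 = -1/239500800
⇒ 3j(1 8 7; 0 -4 4)² = 2/85, sgn +1
4πI² = N·(3j₀)²·(3jₘ)² = 48/85
I = +1·√(0.564706/4π) = 0.21198553

0.211986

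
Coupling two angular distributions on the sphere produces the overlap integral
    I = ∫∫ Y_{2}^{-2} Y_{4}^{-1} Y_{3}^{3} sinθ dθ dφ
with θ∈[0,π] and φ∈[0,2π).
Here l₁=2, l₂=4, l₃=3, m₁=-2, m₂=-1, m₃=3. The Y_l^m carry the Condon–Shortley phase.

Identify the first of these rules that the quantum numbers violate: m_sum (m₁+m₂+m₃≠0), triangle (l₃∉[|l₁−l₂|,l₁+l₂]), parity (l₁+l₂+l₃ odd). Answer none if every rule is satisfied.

parity

azimuthal sum: -2 − 1 + 3 = 0  ✓
2 ≤ 3 ≤ 6 (triangle on l)  ✓
L = 2 + 4 + 3 = 9 (odd)  ✗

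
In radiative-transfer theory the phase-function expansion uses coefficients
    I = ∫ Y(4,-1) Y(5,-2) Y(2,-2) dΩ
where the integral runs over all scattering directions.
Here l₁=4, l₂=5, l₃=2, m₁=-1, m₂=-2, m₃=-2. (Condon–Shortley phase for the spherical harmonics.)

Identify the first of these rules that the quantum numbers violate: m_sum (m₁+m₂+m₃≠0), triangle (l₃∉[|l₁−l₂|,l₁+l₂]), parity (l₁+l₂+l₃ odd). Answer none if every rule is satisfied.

m_sum

azimuthal sum: -1 − 2 − 2 = -5  ✗
1 ≤ 2 ≤ 9 (triangle on l)
L = 4 + 5 + 2 = 11 (odd)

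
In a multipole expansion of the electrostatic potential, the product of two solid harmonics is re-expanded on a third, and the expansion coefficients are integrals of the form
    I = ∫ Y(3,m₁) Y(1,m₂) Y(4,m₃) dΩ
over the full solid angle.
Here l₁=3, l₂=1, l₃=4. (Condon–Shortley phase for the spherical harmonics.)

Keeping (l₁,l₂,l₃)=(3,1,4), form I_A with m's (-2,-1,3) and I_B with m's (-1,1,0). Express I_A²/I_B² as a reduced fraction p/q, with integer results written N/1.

Shared (l₁,l₂,l₃)=(3,1,4): N and (l;000)² cancel in I_A²/I_B².
A: Δ = 0!·6!·2!/9! = 1/252; Racah Σ t=0..0: t=0:+1/240 = 1/240; ⇒ 3j(3 1 4; -2 -1 3)² = 1/12, sgn -1
B: Δ = 0!·6!·2!/9! = 1/252; Racah Σ t=0..0: t=0:+1/96 = 1/96; ⇒ 3j(3 1 4; -1 1 0)² = 1/42, sgn +1
I_A²/I_B² = (1/12)/(1/42) = 7/2

7/2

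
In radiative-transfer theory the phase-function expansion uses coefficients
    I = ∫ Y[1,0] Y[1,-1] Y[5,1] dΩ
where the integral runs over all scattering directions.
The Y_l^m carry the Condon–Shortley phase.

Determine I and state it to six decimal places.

0.000000

l₃=5 ∉ [0,2] — triangle fails ⇒ I = 0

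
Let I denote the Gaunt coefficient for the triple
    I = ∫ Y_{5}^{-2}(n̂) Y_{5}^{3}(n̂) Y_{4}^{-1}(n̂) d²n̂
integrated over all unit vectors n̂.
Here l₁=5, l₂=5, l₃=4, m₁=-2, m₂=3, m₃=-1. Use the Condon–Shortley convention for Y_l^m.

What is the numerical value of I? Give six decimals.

-0.118854

Rules hold: Σm=0, L=14 even, 0≤4≤10.
N = 11·11·9 = 1089
Δ = 6!·4!·4!/15! = 1/3153150
Racah Σ t=1..5: t=1:−1/69120 t=2:+1/1728 t=3:−1/576 t=4:+1/1728 t=5:−1/69120 = -7/11520
⇒ 3j(5 5 4; 0 0 0)² = 2/143, sgn -1
Racah Σ t=4..6: t=4:+1/6912 t=5:−1/2880 t=6:+1/17280 = -1/6912
⇒ 3j(5 5 4; -2 3 -1)² = 5/429, sgn +1
4πI² = N·(3j₀)²·(3jₘ)² = 30/169
I = -1·√(0.177515/4π) = -0.11885360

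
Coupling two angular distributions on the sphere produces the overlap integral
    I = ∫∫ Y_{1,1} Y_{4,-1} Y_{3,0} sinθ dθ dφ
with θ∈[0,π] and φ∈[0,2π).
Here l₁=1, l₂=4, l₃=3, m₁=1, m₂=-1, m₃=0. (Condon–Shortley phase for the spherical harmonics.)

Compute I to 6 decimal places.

-0.194664

Rules hold: Σm=0, L=8 even, 3≤3≤5.
N = 3·9·7 = 189
Δ = 2!·0!·6!/9! = 1/252
Racah Σ t=1..1: t=1:−1/36 = -1/36
⇒ 3j(1 4 3; 0 0 0)² = 4/63, sgn +1
Racah Σ t=0..0: t=0:+1/72 = 1/72
⇒ 3j(1 4 3; 1 -1 0)² = 5/126, sgn -1
4πI² = N·(3j₀)²·(3jₘ)² = 10/21
I = -1·√(0.47619/4π) = -0.19466390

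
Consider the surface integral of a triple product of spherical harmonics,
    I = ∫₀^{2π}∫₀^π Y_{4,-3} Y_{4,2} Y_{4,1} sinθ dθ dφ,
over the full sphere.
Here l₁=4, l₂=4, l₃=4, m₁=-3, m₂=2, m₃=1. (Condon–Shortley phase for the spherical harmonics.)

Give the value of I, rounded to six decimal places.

-0.063661

m-sum 0 ✓  L=12 even ✓  0≤4≤8 ✓
Π(2lᵢ+1) = 9×9×9 = 729
triangle coeff Δ(4,4,4) = 1/450450
Σ_t [0,4]: t=0:+1/13824 t=1:−1/216 t=2:+1/64 t=3:−1/216 t=4:+1/13824 = 5/768
(3j)²=18/1001 [(4 4 4; 0 0 0)], sign=+1
Σ_t [3,4]: t=3:−1/864 t=4:+1/576 = 1/1728
(3j)²=5/1287 [(4 4 4; -3 2 1)], sign=-1
⇒ 4πI² = 7290/143143
I = (-1)√(7290/143143/(4π)) = -0.06366105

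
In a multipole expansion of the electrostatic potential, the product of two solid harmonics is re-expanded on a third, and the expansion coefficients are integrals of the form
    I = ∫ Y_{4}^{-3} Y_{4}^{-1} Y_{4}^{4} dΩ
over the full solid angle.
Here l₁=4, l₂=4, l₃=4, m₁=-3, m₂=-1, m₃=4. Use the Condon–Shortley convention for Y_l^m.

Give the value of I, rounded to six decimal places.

-0.168431

m-sum 0 ✓  L=12 even ✓  0≤4≤8 ✓
Π(2lᵢ+1) = 9×9×9 = 729
triangle coeff Δ(4,4,4) = 1/450450
Σ_t [0,4]: t=0:+1/13824 t=1:−1/216 t=2:+1/64 t=3:−1/216 t=4:+1/13824 = 5/768
(3j)²=18/1001 [(4 4 4; 0 0 0)], sign=+1
Σ_t [3,3]: t=3:−1/3456 = -1/3456
(3j)²=35/1287 [(4 4 4; -3 -1 4)], sign=-1
⇒ 4πI² = 7290/20449
I = (-1)√(7290/20449/(4π)) = -0.16843130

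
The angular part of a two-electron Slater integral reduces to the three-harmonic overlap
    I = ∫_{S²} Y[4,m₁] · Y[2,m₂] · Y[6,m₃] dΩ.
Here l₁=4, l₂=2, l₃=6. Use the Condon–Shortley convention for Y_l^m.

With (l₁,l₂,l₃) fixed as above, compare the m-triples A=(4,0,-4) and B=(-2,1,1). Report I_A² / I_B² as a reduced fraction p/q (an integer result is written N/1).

9/14

Same 4,2,6: normalisation and zero-m 3j drop out of the ratio.
A: Δ: 0! 8! 4! / 13! → 1/6435; sum: t=0:+1/161280 = 1/161280; 3j²(4 2 6; 4 0 -4) = Δ·Π!·Σ² = 1/143  (sign +1)
B: Δ: 0! 8! 4! / 13! → 1/6435; sum: t=0:+1/8640 = 1/8640; 3j²(4 2 6; -2 1 1) = Δ·Π!·Σ² = 14/1287  (sign -1)
I_A²/I_B² = (1/143)/(14/1287) = 9/14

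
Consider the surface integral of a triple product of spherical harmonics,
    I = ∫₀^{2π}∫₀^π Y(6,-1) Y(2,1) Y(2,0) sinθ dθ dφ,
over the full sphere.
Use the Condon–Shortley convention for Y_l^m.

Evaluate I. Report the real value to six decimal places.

l₃=2 ∉ [4,8] — triangle fails ⇒ I = 0

0.000000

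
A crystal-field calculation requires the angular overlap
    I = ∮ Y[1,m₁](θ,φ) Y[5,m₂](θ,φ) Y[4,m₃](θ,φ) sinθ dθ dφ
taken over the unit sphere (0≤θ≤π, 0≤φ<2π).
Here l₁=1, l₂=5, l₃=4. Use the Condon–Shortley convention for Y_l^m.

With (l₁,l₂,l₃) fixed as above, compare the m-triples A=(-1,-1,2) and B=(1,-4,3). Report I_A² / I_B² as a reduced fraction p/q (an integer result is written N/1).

1/6

l's match ⇒ only the (l;m) 3-j factors differ between A and B.
A: triangle coeff Δ(1,5,4) = 1/495; Σ_t [2,2]: t=2:+1/2880 = 1/2880; (3j)²=2/165 [(1 5 4; -1 -1 2)], sign=+1
B: triangle coeff Δ(1,5,4) = 1/495; Σ_t [0,0]: t=0:+1/10080 = 1/10080; (3j)²=4/55 [(1 5 4; 1 -4 3)], sign=-1
I_A²/I_B² = (2/165)/(4/55) = 1/6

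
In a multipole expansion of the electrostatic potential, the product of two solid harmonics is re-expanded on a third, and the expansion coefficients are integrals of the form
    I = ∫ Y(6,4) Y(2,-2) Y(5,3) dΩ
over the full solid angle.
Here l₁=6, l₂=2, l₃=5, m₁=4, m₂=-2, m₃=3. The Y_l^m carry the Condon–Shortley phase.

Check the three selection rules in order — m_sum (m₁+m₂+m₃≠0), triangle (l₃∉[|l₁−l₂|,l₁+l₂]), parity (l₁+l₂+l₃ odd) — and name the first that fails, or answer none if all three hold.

m₁+m₂+m₃ = 4 − 2 + 3 = 5  ✗
triangle: |6−2|=4 ≤ l₃=5 ≤ 6+2=8
parity: l₁+l₂+l₃ = 13 is odd

m_sum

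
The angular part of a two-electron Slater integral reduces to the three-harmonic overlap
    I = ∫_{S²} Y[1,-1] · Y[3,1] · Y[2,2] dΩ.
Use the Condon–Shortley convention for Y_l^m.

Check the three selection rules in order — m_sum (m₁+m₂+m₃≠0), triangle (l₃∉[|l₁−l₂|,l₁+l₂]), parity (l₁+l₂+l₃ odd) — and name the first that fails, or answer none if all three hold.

Σmᵢ = 2  ✗
l₃∈[|l₁−l₂|,l₁+l₂]=[2,4], have l₃=2
Σlᵢ = 6 ⇒ even

m_sum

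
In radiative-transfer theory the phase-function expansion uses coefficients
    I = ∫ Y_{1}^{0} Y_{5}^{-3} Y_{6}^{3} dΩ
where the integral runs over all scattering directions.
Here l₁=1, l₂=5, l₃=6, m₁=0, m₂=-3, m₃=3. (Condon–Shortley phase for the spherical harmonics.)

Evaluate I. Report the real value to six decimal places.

-0.212310

m-sum 0 ✓  L=12 even ✓  4≤6≤6 ✓
Π(2lᵢ+1) = 3×11×13 = 429
triangle coeff Δ(1,5,6) = 1/858
Σ_t [0,0]: t=0:+1/14400 = 1/14400
(3j)²=6/143 [(1 5 6; 0 0 0)], sign=+1
Σ_t [0,0]: t=0:+1/80640 = 1/80640
(3j)²=9/286 [(1 5 6; 0 -3 3)], sign=-1
⇒ 4πI² = 81/143
I = (-1)√(81/143/(4π)) = -0.21230956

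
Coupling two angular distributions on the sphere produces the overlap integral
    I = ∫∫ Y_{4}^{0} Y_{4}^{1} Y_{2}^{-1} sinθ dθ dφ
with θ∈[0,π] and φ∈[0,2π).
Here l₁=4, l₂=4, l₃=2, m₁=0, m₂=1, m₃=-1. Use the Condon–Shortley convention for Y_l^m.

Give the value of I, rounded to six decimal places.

Rules hold: Σm=0, L=10 even, 0≤2≤8.
N = 9·9·5 = 405
Δ = 6!·2!·2!/11! = 1/13860
Racah Σ t=2..4: t=2:+1/192 t=3:−1/36 t=4:+1/192 = -5/288
⇒ 3j(4 4 2; 0 0 0)² = 20/693, sgn -1
Racah Σ t=3..4: t=3:−1/72 t=4:+1/96 = -1/288
⇒ 3j(4 4 2; 0 1 -1)² = 1/462, sgn +1
4πI² = N·(3j₀)²·(3jₘ)² = 150/5929
I = -1·√(0.0252994/4π) = -0.04486937

-0.044869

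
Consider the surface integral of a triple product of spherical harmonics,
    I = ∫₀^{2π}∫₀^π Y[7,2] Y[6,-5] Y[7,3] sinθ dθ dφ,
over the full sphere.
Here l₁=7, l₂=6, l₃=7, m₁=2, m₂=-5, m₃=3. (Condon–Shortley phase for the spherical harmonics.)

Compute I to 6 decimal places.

Checks pass: Σm=0; 20 even; l₃=7∈[1,13].
(2·7+1)(2·6+1)(2·7+1) = 2925
Δ: 6! 8! 6! / 21! → 1/2444321880
sum: t=0:+1/2612736000 t=1:−1/20736000 t=2:+1/1658880 t=3:−1/746496 t=4:+1/1658880 t=5:−1/20736000 t=6:+1/2612736000 = -1/4354560
3j²(7 6 7; 0 0 0) = Δ·Π!·Σ² = 1000/138567  (sign +1)
sum: t=0:+1/62208000 t=1:−1/49766400 = -1/248832000
3j²(7 6 7; 2 -5 3) = Δ·Π!·Σ² = 21/20995  (sign -1)
combine: 4πI² = 2925·1000/138567·21/20995 = 315000/14919047
take √, sign -1: I = -0.04099018

-0.040990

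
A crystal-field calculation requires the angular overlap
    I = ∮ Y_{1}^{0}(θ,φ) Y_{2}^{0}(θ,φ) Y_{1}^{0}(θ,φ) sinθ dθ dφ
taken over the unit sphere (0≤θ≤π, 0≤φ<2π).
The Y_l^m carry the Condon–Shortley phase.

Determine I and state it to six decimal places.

Rules hold: Σm=0, L=4 even, 1≤1≤3.
N = 3·5·3 = 45
Δ = 2!·0!·2!/5! = 1/30
Racah Σ t=1..1: t=1:−1/1 = -1/1
⇒ 3j(1 2 1; 0 0 0)² = 2/15, sgn +1
(m-triple is (0,0,0) — same symbol as above.)
4πI² = N·(3j₀)²·(3jₘ)² = 4/5
I = +1·√(0.8/4π) = 0.25231325

0.252313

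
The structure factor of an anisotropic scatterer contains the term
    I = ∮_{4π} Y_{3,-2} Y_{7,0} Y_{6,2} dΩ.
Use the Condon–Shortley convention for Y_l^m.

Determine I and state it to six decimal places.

-0.160413

Checks pass: Σm=0; 16 even; l₃=6∈[4,10].
(2·3+1)(2·7+1)(2·6+1) = 1365
Δ: 4! 2! 10! / 17! → 1/2042040
sum: t=1:−1/207360 t=2:+1/57600 t=3:−1/207360 = 1/129600
3j²(3 7 6; 0 0 0) = Δ·Π!·Σ² = 168/12155  (sign +1)
sum: t=3:−1/207360 t=4:+1/725760 = -1/290304
3j²(3 7 6; -2 0 2) = Δ·Π!·Σ² = 125/7293  (sign -1)
combine: 4πI² = 1365·168/12155·125/7293 = 147000/454597
take √, sign -1: I = -0.16041333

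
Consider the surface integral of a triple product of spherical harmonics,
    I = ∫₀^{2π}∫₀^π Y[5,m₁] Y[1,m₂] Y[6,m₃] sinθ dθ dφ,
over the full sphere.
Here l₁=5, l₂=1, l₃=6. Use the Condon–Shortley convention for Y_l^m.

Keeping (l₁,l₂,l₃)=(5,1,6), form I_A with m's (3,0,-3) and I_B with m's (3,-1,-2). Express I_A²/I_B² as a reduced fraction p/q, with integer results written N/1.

9/2

Shared (l₁,l₂,l₃)=(5,1,6): N and (l;000)² cancel in I_A²/I_B².
A: Δ = 0!·10!·2!/13! = 1/858; Racah Σ t=0..0: t=0:+1/80640 = 1/80640; ⇒ 3j(5 1 6; 3 0 -3)² = 9/286, sgn -1
B: Δ = 0!·10!·2!/13! = 1/858; Racah Σ t=0..0: t=0:+1/161280 = 1/161280; ⇒ 3j(5 1 6; 3 -1 -2)² = 1/143, sgn +1
I_A²/I_B² = (9/286)/(1/143) = 9/2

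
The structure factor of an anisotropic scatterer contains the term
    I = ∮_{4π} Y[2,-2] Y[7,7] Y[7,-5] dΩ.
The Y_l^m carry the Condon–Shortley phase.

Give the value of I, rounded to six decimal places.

0.066694

Rules hold: Σm=0, L=16 even, 5≤7≤9.
N = 5·15·15 = 1125
Δ = 2!·2!·12!/17! = 1/185640
Racah Σ t=0..2: t=0:+1/2419200 t=1:−1/518400 t=2:+1/2419200 = -1/907200
⇒ 3j(2 7 7; 0 0 0)² = 56/3315, sgn +1
Racah Σ t=2..2: t=2:+1/1916006400 = 1/1916006400
⇒ 3j(2 7 7; -2 7 -5)² = 1/340, sgn +1
4πI² = N·(3j₀)²·(3jₘ)² = 210/3757
I = +1·√(0.0558957/4π) = 0.06669359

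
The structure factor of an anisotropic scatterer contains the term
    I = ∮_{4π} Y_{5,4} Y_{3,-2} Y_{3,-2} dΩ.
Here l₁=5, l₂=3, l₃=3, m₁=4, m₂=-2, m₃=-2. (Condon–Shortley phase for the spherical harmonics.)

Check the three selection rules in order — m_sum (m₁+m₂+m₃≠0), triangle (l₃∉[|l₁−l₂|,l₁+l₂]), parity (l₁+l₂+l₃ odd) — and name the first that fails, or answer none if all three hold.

parity

azimuthal sum: 4 − 2 − 2 = 0  ✓
2 ≤ 3 ≤ 8 (triangle on l)  ✓
L = 5 + 3 + 3 = 11 (odd)  ✗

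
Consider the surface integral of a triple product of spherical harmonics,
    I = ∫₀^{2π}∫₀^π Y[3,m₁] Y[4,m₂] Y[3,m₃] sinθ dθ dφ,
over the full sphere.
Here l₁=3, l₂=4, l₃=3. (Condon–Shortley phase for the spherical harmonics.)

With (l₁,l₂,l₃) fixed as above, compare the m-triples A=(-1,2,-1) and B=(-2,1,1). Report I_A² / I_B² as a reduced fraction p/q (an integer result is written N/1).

Shared (l₁,l₂,l₃)=(3,4,3): N and (l;000)² cancel in I_A²/I_B².
A: Δ = 4!·2!·4!/11! = 1/34650; Racah Σ t=2..4: t=2:+1/192 t=3:−1/36 t=4:+1/192 = -5/288; ⇒ 3j(3 4 3; -1 2 -1)² = 20/693, sgn -1
B: Δ = 4!·2!·4!/11! = 1/34650; Racah Σ t=3..4: t=3:−1/48 t=4:+1/144 = -1/72; ⇒ 3j(3 4 3; -2 1 1)² = 16/693, sgn -1
I_A²/I_B² = (20/693)/(16/693) = 5/4

5/4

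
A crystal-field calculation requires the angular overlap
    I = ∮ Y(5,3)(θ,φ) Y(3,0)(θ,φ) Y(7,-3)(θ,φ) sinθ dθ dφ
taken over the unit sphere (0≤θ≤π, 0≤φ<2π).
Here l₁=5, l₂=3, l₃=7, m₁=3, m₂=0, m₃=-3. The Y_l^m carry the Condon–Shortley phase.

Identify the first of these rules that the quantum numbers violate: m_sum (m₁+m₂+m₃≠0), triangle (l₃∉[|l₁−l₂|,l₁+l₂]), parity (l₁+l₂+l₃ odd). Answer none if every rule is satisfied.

Σmᵢ = 0  ✓
l₃∈[|l₁−l₂|,l₁+l₂]=[2,8], have l₃=7  ✓
Σlᵢ = 15 ⇒ odd  ✗

parity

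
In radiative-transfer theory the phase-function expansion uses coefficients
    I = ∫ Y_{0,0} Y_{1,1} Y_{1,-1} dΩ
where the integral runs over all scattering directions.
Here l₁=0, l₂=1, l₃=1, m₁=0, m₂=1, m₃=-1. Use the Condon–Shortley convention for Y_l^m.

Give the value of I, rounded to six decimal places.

m-sum 0 ✓  L=2 even ✓  1≤1≤1 ✓
Π(2lᵢ+1) = 1×3×3 = 9
triangle coeff Δ(0,1,1) = 1/3
Σ_t [0,0]: t=0:+1/1 = 1/1
(3j)²=1/3 [(0 1 1; 0 0 0)], sign=-1
Σ_t [0,0]: t=0:+1/2 = 1/2
(3j)²=1/3 [(0 1 1; 0 1 -1)], sign=+1
⇒ 4πI² = 1/1
I = (-1)√(1/1/(4π)) = -0.28209479

-0.282095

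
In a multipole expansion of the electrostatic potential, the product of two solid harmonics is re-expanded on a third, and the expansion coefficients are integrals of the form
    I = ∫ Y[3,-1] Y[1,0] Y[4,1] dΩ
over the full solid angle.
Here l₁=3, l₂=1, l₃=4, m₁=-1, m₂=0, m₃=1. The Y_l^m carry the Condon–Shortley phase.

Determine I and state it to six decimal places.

Checks pass: Σm=0; 8 even; l₃=4∈[2,4].
(2·3+1)(2·1+1)(2·4+1) = 189
Δ: 0! 6! 2! / 9! → 1/252
sum: t=0:+1/36 = 1/36
3j²(3 1 4; 0 0 0) = Δ·Π!·Σ² = 4/63  (sign +1)
sum: t=0:+1/48 = 1/48
3j²(3 1 4; -1 0 1) = Δ·Π!·Σ² = 5/84  (sign -1)
combine: 4πI² = 189·4/63·5/84 = 5/7
take √, sign -1: I = -0.23841361

-0.238414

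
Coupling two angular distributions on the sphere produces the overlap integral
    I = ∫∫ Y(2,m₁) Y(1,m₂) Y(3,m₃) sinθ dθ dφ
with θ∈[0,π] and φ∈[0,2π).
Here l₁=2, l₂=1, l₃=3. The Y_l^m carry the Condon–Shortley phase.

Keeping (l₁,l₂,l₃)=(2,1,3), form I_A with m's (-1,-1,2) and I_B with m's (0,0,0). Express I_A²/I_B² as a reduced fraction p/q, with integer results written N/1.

10/9

Shared (l₁,l₂,l₃)=(2,1,3): N and (l;000)² cancel in I_A²/I_B².
A: Δ = 0!·4!·2!/7! = 1/105; Racah Σ t=0..0: t=0:+1/12 = 1/12; ⇒ 3j(2 1 3; -1 -1 2)² = 2/21, sgn -1
B: Δ = 0!·4!·2!/7! = 1/105; Racah Σ t=0..0: t=0:+1/4 = 1/4; ⇒ 3j(2 1 3; 0 0 0)² = 3/35, sgn -1
I_A²/I_B² = (2/21)/(3/35) = 10/9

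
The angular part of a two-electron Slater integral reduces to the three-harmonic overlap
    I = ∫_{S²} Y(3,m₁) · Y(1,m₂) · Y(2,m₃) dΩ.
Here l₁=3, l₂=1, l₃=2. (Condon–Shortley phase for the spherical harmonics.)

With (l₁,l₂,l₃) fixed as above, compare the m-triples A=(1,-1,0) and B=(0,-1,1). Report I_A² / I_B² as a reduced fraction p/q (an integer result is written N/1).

2/1

Same 3,1,2: normalisation and zero-m 3j drop out of the ratio.
A: Δ: 2! 4! 0! / 7! → 1/105; sum: t=0:+1/8 = 1/8; 3j²(3 1 2; 1 -1 0) = Δ·Π!·Σ² = 2/35  (sign +1)
B: Δ: 2! 4! 0! / 7! → 1/105; sum: t=0:+1/12 = 1/12; 3j²(3 1 2; 0 -1 1) = Δ·Π!·Σ² = 1/35  (sign -1)
I_A²/I_B² = (2/35)/(1/35) = 2/1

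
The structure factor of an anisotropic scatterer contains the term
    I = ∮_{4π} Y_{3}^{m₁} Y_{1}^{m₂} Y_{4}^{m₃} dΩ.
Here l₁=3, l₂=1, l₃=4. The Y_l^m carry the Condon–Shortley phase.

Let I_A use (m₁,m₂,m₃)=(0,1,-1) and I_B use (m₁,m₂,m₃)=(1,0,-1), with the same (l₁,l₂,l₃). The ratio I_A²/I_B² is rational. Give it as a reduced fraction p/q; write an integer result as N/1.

2/3

l's match ⇒ only the (l;m) 3-j factors differ between A and B.
A: triangle coeff Δ(3,1,4) = 1/252; Σ_t [0,0]: t=0:+1/72 = 1/72; (3j)²=5/126 [(3 1 4; 0 1 -1)], sign=-1
B: triangle coeff Δ(3,1,4) = 1/252; Σ_t [0,0]: t=0:+1/48 = 1/48; (3j)²=5/84 [(3 1 4; 1 0 -1)], sign=-1
I_A²/I_B² = (5/126)/(5/84) = 2/3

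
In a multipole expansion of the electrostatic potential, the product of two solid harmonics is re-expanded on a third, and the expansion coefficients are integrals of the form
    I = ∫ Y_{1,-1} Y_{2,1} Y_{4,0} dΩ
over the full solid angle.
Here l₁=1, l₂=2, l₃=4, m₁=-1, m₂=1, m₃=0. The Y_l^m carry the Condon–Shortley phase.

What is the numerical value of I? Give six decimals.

0.000000

|1−2|≤4≤1+2 violated ⇒ I = 0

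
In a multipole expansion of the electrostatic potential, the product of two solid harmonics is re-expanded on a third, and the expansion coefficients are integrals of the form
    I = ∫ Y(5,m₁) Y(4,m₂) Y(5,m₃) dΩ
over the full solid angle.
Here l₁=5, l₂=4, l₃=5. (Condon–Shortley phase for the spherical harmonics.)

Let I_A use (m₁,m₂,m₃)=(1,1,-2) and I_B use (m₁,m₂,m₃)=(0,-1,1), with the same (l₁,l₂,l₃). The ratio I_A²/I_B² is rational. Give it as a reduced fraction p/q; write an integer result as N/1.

l's match ⇒ only the (l;m) 3-j factors differ between A and B.
A: triangle coeff Δ(5,4,5) = 1/3153150; Σ_t [1,4]: t=1:−1/5184 t=2:+1/1152 t=3:−1/2880 t=4:+1/103680 = 7/20736; (3j)²=35/2574 [(5 4 5; 1 1 -2)], sign=-1
B: triangle coeff Δ(5,4,5) = 1/3153150; Σ_t [0,3]: t=0:+1/17280 t=1:−1/1152 t=2:+1/864 t=3:−1/6912 = 7/34560; (3j)²=1/429 [(5 4 5; 0 -1 1)], sign=+1
I_A²/I_B² = (35/2574)/(1/429) = 35/6

35/6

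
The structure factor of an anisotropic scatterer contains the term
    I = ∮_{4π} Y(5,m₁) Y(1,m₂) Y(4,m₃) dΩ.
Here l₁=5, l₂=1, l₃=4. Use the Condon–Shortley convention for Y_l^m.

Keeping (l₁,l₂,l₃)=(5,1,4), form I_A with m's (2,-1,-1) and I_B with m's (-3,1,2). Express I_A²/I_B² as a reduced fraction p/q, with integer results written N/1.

l's match ⇒ only the (l;m) 3-j factors differ between A and B.
A: triangle coeff Δ(5,1,4) = 1/495; Σ_t [0,0]: t=0:+1/1440 = 1/1440; (3j)²=7/165 [(5 1 4; 2 -1 -1)], sign=-1
B: triangle coeff Δ(5,1,4) = 1/495; Σ_t [2,2]: t=2:+1/2880 = 1/2880; (3j)²=28/495 [(5 1 4; -3 1 2)], sign=+1
I_A²/I_B² = (7/165)/(28/495) = 3/4

3/4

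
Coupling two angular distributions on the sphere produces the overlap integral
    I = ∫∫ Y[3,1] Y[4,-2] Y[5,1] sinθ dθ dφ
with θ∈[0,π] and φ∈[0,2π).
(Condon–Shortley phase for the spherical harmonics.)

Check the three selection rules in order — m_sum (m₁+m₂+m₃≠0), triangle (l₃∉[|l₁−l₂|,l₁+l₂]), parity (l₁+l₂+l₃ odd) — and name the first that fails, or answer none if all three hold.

none

Σmᵢ = 0  ✓
l₃∈[|l₁−l₂|,l₁+l₂]=[1,7], have l₃=5  ✓
Σlᵢ = 12 ⇒ even  ✓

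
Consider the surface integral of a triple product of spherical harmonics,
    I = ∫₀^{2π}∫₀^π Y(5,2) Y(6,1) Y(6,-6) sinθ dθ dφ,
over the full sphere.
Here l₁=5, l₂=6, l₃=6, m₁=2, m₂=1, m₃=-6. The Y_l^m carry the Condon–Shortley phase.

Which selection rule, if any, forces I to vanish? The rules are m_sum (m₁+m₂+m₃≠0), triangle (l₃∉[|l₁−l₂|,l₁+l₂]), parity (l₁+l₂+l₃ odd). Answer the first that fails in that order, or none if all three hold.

m_sum

azimuthal sum: 2 + 1 − 6 = -3  ✗
1 ≤ 6 ≤ 11 (triangle on l)
L = 5 + 6 + 6 = 17 (odd)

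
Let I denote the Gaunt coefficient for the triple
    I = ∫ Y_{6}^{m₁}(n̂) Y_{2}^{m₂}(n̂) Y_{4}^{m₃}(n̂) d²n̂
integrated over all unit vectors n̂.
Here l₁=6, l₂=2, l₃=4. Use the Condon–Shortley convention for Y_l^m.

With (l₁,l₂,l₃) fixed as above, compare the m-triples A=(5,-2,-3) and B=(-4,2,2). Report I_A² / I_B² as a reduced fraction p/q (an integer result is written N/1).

l's match ⇒ only the (l;m) 3-j factors differ between A and B.
A: triangle coeff Δ(6,2,4) = 1/6435; Σ_t [0,0]: t=0:+1/120960 = 1/120960; (3j)²=2/39 [(6 2 4; 5 -2 -3)], sign=-1
B: triangle coeff Δ(6,2,4) = 1/6435; Σ_t [4,4]: t=4:+1/34560 = 1/34560; (3j)²=14/429 [(6 2 4; -4 2 2)], sign=+1
I_A²/I_B² = (2/39)/(14/429) = 11/7

11/7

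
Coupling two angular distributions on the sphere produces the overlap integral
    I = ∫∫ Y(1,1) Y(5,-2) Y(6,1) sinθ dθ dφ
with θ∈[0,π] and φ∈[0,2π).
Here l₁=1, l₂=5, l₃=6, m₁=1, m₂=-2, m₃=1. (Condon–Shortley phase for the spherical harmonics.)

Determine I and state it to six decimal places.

-0.129207

m-sum 0 ✓  L=12 even ✓  4≤6≤6 ✓
Π(2lᵢ+1) = 3×11×13 = 429
triangle coeff Δ(1,5,6) = 1/858
Σ_t [0,0]: t=0:+1/14400 = 1/14400
(3j)²=6/143 [(1 5 6; 0 0 0)], sign=+1
Σ_t [0,0]: t=0:+1/60480 = 1/60480
(3j)²=5/429 [(1 5 6; 1 -2 1)], sign=-1
⇒ 4πI² = 30/143
I = (-1)√(30/143/(4π)) = -0.12920749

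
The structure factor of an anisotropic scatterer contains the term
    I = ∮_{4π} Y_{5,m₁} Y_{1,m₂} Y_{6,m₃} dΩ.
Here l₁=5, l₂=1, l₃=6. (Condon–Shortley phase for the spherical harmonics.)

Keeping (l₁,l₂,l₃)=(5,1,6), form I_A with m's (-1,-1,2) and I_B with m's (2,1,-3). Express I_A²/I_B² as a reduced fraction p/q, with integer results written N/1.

7/9

l's match ⇒ only the (l;m) 3-j factors differ between A and B.
A: triangle coeff Δ(5,1,6) = 1/858; Σ_t [0,0]: t=0:+1/34560 = 1/34560; (3j)²=14/429 [(5 1 6; -1 -1 2)], sign=+1
B: triangle coeff Δ(5,1,6) = 1/858; Σ_t [0,0]: t=0:+1/60480 = 1/60480; (3j)²=6/143 [(5 1 6; 2 1 -3)], sign=-1
I_A²/I_B² = (14/429)/(6/143) = 7/9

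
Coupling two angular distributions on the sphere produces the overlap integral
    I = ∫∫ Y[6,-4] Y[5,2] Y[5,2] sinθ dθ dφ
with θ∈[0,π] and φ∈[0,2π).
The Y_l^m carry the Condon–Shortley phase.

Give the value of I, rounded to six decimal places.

0.137762

m-sum 0 ✓  L=16 even ✓  1≤5≤11 ✓
Π(2lᵢ+1) = 13×11×11 = 1573
triangle coeff Δ(6,5,5) = 1/28588560
Σ_t [1,5]: t=1:−1/345600 t=2:+1/13824 t=3:−1/5184 t=4:+1/13824 t=5:−1/345600 = -7/129600
(3j)²=80/7293 [(6 5 5; 0 0 0)], sign=+1
Σ_t [4,6]: t=4:+1/207360 t=5:−1/57600 t=6:+1/207360 = -1/129600
(3j)²=168/12155 [(6 5 5; -4 2 2)], sign=+1
⇒ 4πI² = 896/3757
I = (+1)√(896/3757/(4π)) = 0.13776169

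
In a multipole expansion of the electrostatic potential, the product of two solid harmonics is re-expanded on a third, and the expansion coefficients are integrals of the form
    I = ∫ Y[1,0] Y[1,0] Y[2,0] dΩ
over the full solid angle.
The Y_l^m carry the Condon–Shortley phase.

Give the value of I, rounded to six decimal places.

0.252313

Rules hold: Σm=0, L=4 even, 0≤2≤2.
N = 3·3·5 = 45
Δ = 0!·2!·2!/5! = 1/30
Racah Σ t=0..0: t=0:+1/1 = 1/1
⇒ 3j(1 1 2; 0 0 0)² = 2/15, sgn +1
(m-triple is (0,0,0) — same symbol as above.)
4πI² = N·(3j₀)²·(3jₘ)² = 4/5
I = +1·√(0.8/4π) = 0.25231325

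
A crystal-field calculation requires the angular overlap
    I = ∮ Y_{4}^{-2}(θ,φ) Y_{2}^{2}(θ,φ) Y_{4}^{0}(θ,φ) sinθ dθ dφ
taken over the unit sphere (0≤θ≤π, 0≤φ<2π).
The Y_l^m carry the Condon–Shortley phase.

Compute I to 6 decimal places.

-0.190365

Checks pass: Σm=0; 10 even; l₃=4∈[2,6].
(2·4+1)(2·2+1)(2·4+1) = 405
Δ: 2! 6! 2! / 11! → 1/13860
sum: t=0:+1/192 t=1:−1/36 t=2:+1/192 = -5/288
3j²(4 2 4; 0 0 0) = Δ·Π!·Σ² = 20/693  (sign -1)
sum: t=2:+1/192 = 1/192
3j²(4 2 4; -2 2 0) = Δ·Π!·Σ² = 3/77  (sign +1)
combine: 4πI² = 405·20/693·3/77 = 2700/5929
take √, sign -1: I = -0.19036462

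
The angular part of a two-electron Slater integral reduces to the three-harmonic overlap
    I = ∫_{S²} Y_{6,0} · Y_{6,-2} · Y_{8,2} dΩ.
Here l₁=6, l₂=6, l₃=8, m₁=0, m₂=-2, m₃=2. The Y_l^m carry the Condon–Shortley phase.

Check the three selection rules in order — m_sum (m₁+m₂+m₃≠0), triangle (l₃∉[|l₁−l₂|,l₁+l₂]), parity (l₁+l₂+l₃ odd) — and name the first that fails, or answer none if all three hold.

m₁+m₂+m₃ = 0 − 2 + 2 = 0  ✓
triangle: |6−6|=0 ≤ l₃=8 ≤ 6+6=12  ✓
parity: l₁+l₂+l₃ = 20 is even  ✓

none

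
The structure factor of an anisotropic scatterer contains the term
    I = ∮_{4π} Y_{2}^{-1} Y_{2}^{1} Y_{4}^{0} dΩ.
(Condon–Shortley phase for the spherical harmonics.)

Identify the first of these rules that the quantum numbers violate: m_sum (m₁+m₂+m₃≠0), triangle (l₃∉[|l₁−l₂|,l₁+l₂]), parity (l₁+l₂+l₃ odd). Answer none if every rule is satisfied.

Σmᵢ = 0  ✓
l₃∈[|l₁−l₂|,l₁+l₂]=[0,4], have l₃=4  ✓
Σlᵢ = 8 ⇒ even  ✓

none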